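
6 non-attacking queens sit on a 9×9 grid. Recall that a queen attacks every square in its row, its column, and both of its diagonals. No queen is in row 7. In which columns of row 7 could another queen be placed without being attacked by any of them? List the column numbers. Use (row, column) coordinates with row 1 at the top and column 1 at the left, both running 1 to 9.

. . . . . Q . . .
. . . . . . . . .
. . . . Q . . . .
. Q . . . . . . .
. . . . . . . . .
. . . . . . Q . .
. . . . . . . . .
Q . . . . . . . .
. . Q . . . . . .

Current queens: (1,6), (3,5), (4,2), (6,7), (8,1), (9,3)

columns 4

(1,6) attacks row 7 at column 6.
(3,5) attacks row 7 at column 5 and diagonals 1, 9.
(4,2) attacks row 7 at column 2 and diagonals 5.
(6,7) attacks row 7 at column 7 and diagonals 6, 8.
(8,1) attacks row 7 at column 1 and diagonals 2.
(9,3) attacks row 7 at column 3 and diagonals 1, 5.
Attacked columns: {1, 2, 3, 5, 6, 7, 8, 9}. Safe: {4}.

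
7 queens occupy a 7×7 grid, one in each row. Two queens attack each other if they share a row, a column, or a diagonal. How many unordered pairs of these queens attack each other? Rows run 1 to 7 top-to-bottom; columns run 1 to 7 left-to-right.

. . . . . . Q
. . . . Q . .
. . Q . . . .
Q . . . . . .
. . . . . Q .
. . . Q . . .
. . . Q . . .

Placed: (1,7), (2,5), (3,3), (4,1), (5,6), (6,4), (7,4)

3

Same column: (6,4)–(7,4) (column 4).
Same diagonal: (4,1)–(7,4) (|4−7| = |1−4| = 3); (5,6)–(7,4) (|5−7| = |6−4| = 2).
Total attacking pairs: 3.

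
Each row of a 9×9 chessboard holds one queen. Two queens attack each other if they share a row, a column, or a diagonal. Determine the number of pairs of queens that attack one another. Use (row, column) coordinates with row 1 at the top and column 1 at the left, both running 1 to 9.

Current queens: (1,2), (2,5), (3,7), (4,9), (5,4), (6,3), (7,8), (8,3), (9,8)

Same column: (6,3)–(8,3) (column 3); (7,8)–(9,8) (column 8).
Same diagonal: (1,2)–(7,8) (|1−7| = |2−8| = 6); (5,4)–(6,3) (|5−6| = |4−3| = 1); (5,4)–(9,8) (|5−9| = |4−8| = 4).
Total attacking pairs: 5.

5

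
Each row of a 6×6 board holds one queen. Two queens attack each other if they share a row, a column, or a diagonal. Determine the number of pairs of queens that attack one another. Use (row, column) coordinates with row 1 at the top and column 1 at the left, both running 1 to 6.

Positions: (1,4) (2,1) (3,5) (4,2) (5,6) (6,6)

1

Same column: (5,6)–(6,6) (column 6).
Total attacking pairs: 1.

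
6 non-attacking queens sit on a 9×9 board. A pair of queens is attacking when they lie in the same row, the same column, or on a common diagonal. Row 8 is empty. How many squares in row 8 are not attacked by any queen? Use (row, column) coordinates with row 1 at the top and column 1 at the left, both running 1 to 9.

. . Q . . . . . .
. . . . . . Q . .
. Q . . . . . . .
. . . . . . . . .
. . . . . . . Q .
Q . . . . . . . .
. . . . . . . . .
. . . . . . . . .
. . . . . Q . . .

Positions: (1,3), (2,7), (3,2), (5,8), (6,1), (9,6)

2

(1,3) attacks row 8 at column 3.
(2,7) attacks row 8 at column 7 and diagonals 1.
(3,2) attacks row 8 at column 2 and diagonals 7.
(5,8) attacks row 8 at column 8 and diagonals 5.
(6,1) attacks row 8 at column 1 and diagonals 3.
(9,6) attacks row 8 at column 6 and diagonals 5, 7.
Attacked columns: {1, 2, 3, 5, 6, 7, 8}. Safe: {4, 9}.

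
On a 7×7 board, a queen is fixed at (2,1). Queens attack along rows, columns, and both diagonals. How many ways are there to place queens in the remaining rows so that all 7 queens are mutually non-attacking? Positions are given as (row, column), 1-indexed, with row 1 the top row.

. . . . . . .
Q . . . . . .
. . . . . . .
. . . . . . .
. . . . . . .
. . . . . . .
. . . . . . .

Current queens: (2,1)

7

Branch on row 1: col 3 → 2; col 4 → 2; col 5 → 2; col 6 → 1; col 7 → 0.
Sum: 2 + 2 + 2 + 1 + 0 = 7.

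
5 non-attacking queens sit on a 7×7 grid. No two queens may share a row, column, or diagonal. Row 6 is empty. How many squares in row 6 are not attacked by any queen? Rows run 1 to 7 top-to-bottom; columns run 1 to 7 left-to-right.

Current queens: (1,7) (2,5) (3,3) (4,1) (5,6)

1

(1,7) attacks row 6 at column 7 and diagonals 2.
(2,5) attacks row 6 at column 5 and diagonals 1.
(3,3) attacks row 6 at column 3 and diagonals 6.
(4,1) attacks row 6 at column 1 and diagonals 3.
(5,6) attacks row 6 at column 6 and diagonals 5, 7.
Attacked columns: {1, 2, 3, 5, 6, 7}. Safe: {4}.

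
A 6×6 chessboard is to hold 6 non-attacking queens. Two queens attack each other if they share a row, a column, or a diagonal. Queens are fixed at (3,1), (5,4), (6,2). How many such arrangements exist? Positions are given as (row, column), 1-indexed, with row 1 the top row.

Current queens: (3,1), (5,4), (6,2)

Branch on row 1: col 5 → 1; col 6 → 0.
Sum: 1 + 0 = 1.

1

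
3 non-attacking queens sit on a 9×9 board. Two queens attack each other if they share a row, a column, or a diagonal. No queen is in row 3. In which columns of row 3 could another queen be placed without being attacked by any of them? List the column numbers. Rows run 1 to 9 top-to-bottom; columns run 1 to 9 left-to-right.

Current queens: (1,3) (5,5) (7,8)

(1,3) attacks row 3 at column 3 and diagonals 1, 5.
(5,5) attacks row 3 at column 5 and diagonals 3, 7.
(7,8) attacks row 3 at column 8 and diagonals 4.
Attacked columns: {1, 3, 4, 5, 7, 8}. Safe: {2, 6, 9}.

columns 2, 6, 9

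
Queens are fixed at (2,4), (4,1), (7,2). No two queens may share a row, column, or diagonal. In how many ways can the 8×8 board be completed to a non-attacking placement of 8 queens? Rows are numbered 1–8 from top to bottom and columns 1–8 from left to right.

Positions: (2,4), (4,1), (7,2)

Branch on row 1: col 6 → 1; col 7 → 0.
Sum: 1 + 0 = 1.

1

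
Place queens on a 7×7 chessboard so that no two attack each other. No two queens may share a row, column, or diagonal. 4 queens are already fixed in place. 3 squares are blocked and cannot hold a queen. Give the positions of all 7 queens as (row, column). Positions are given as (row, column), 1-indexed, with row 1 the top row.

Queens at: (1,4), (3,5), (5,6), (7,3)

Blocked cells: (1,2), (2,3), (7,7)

(1,4) (2,7) (3,5) (4,2) (5,6) (6,1) (7,3)

Row 2: attacked by (1,4)→{3,4,5}; (3,5)→{4,5,6}; (5,6)→{3,6}; (7,3)→{3}. Blocked: 3. Safe: 1, 2, 7. Place at column 7.
Row 4: attacked by (1,4)→{1,4,7}; (2,7)→{5,7}; (3,5)→{4,5,6}; (5,6)→{5,6,7}; (7,3)→{3,6}. Safe: 2. Place at column 2.
Row 6: attacked by (1,4)→{4}; (2,7)→{3,7}; (3,5)→{2,5}; (4,2)→{2,4}; (5,6)→{5,6,7}; (7,3)→{2,3,4}. Safe: 1. Place at column 1.
Columns [4, 7, 5, 2, 6, 1, 3], r−c [-3, -5, -2, 2, -1, 5, 4], r+c [5, 9, 8, 6, 11, 7, 10] are all distinct, so no two queens attack.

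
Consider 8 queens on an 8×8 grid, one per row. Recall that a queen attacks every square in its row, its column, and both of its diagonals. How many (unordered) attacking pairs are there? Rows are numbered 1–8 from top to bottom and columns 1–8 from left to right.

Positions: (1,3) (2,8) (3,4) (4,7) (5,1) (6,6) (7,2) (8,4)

3

Same column: (3,4)–(8,4) (column 4).
Same diagonal: (5,1)–(8,4) (|5−8| = |1−4| = 3); (6,6)–(8,4) (|6−8| = |6−4| = 2).
Total attacking pairs: 3.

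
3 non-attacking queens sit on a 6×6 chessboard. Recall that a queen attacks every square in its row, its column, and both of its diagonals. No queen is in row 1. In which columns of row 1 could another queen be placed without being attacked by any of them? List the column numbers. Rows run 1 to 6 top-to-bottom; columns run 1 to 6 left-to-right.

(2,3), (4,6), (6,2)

columns 1, 5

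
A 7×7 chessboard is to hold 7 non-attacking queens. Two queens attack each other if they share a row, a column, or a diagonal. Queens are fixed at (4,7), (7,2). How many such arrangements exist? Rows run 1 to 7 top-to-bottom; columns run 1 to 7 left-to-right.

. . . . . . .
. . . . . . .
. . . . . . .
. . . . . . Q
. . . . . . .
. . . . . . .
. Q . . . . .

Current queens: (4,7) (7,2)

Branch on row 1: col 1 → 0; col 3 → 0; col 5 → 1; col 6 → 1.
Sum: 0 + 0 + 1 + 1 = 2.

2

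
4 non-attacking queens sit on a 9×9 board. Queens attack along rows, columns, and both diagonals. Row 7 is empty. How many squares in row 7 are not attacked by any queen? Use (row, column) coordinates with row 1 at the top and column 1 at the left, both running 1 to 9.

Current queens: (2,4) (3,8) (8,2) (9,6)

2

(2,4) attacks row 7 at column 4 and diagonals 9.
(3,8) attacks row 7 at column 8 and diagonals 4.
(8,2) attacks row 7 at column 2 and diagonals 1, 3.
(9,6) attacks row 7 at column 6 and diagonals 4, 8.
Attacked columns: {1, 2, 3, 4, 6, 8, 9}. Safe: {5, 7}.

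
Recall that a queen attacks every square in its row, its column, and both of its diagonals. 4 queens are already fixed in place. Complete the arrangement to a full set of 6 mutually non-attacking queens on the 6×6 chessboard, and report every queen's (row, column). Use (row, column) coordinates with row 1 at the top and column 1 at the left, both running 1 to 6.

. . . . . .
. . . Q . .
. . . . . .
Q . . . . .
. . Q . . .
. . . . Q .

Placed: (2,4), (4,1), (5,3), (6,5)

Row 1: attacked by (2,4)→{3,4,5}; (4,1)→{1,4}; (5,3)→{3}; (6,5)→{5}. Safe: 2, 6. Place at column 2.
Row 3: attacked by (1,2)→{2,4}; (2,4)→{3,4,5}; (4,1)→{1,2}; (5,3)→{1,3,5}; (6,5)→{2,5}. Safe: 6. Place at column 6.
Columns [2, 4, 6, 1, 3, 5], r−c [-1, -2, -3, 3, 2, 1], r+c [3, 6, 9, 5, 8, 11] are all distinct, so no two queens attack.

(1,2) (2,4) (3,6) (4,1) (5,3) (6,5)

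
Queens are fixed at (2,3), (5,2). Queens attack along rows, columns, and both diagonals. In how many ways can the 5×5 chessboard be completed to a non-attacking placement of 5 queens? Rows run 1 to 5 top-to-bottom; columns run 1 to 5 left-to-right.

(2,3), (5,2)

Branch on row 1: col 1 → 0; col 5 → 1.
Sum: 0 + 1 = 1.

1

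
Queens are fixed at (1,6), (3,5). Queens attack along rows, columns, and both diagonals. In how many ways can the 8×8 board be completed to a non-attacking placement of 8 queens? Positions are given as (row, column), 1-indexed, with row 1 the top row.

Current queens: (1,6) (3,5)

Branch on row 2: col 1 → 1; col 2 → 0; col 3 → 2; col 8 → 0.
Sum: 1 + 0 + 2 + 0 = 3.

3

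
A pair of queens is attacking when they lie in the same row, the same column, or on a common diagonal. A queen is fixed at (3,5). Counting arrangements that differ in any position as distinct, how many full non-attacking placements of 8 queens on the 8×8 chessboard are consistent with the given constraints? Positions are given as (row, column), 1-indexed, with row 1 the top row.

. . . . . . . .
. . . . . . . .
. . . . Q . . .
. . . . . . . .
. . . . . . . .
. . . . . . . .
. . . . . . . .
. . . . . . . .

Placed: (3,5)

12

Branch on row 1: col 1 → 1; col 2 → 1; col 4 → 6; col 6 → 3; col 8 → 1.
Sum: 1 + 1 + 6 + 3 + 1 = 12.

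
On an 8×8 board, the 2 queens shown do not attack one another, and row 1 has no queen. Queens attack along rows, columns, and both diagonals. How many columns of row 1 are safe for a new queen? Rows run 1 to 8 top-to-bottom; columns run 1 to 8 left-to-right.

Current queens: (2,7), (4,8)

(2,7) attacks row 1 at column 7 and diagonals 6, 8.
(4,8) attacks row 1 at column 8 and diagonals 5.
Attacked columns: {5, 6, 7, 8}. Safe: {1, 2, 3, 4}.

4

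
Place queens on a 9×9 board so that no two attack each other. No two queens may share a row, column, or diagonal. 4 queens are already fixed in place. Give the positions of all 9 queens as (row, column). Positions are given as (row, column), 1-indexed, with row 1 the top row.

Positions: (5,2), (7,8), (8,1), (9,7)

Row 1: attacked by (5,2)→{2,6}; (7,8)→{2,8}; (8,1)→{1,8}; (9,7)→{7}. Safe: 3, 4, 5, 9. Place at column 4.
Row 2: attacked by (1,4)→{3,4,5}; (5,2)→{2,5}; (7,8)→{3,8}; (8,1)→{1,7}; (9,7)→{7}. Safe: 6, 9. Place at column 6.
Row 3: attacked by (1,4)→{2,4,6}; (2,6)→{5,6,7}; (5,2)→{2,4}; (7,8)→{4,8}; (8,1)→{1,6}; (9,7)→{1,7}. Safe: 3, 9. Place at column 3.
Row 4: attacked by (1,4)→{1,4,7}; (2,6)→{4,6,8}; (3,3)→{2,3,4}; (5,2)→{1,2,3}; (7,8)→{5,8}; (8,1)→{1,5}; (9,7)→{2,7}. Safe: 9. Place at column 9.
Row 6: attacked by (1,4)→{4,9}; (2,6)→{2,6}; (3,3)→{3,6}; (4,9)→{7,9}; (5,2)→{1,2,3}; (7,8)→{7,8,9}; (8,1)→{1,3}; (9,7)→{4,7}. Safe: 5. Place at column 5.
Columns [4, 6, 3, 9, 2, 5, 8, 1, 7], r−c [-3, -4, 0, -5, 3, 1, -1, 7, 2], r+c [5, 8, 6, 13, 7, 11, 15, 9, 16] are all distinct, so no two queens attack.

(1,4) (2,6) (3,3) (4,9) (5,2) (6,5) (7,8) (8,1) (9,7)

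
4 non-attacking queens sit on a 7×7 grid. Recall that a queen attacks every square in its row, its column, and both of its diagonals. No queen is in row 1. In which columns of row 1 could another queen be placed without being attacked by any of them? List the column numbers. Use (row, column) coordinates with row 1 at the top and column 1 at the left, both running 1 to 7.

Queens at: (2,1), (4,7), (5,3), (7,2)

columns 5, 6

(2,1) attacks row 1 at column 1 and diagonals 2.
(4,7) attacks row 1 at column 7 and diagonals 4.
(5,3) attacks row 1 at column 3 and diagonals 7.
(7,2) attacks row 1 at column 2.
Attacked columns: {1, 2, 3, 4, 7}. Safe: {5, 6}.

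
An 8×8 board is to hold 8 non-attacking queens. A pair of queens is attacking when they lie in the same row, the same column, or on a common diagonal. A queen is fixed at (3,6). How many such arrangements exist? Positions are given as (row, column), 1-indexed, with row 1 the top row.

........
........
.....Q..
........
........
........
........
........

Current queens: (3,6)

4

Branch on row 1: col 1 → 0; col 2 → 2; col 3 → 0; col 5 → 1; col 7 → 1.
Sum: 0 + 2 + 0 + 1 + 1 = 4.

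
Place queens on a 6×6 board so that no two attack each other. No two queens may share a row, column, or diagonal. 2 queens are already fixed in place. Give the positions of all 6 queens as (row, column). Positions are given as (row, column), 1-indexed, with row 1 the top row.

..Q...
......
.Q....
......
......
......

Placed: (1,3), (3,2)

(1,3) (2,6) (3,2) (4,5) (5,1) (6,4)

Row 2: attacked by (1,3)→{2,3,4}; (3,2)→{1,2,3}. Safe: 5, 6. Place at column 6.
Row 4: attacked by (1,3)→{3,6}; (2,6)→{4,6}; (3,2)→{1,2,3}. Safe: 5. Place at column 5.
Row 5: attacked by (1,3)→{3}; (2,6)→{3,6}; (3,2)→{2,4}; (4,5)→{4,5,6}. Safe: 1. Place at column 1.
Row 6: attacked by (1,3)→{3}; (2,6)→{2,6}; (3,2)→{2,5}; (4,5)→{3,5}; (5,1)→{1,2}. Safe: 4. Place at column 4.
Columns [3, 6, 2, 5, 1, 4], r−c [-2, -4, 1, -1, 4, 2], r+c [4, 8, 5, 9, 6, 10] are all distinct, so no two queens attack.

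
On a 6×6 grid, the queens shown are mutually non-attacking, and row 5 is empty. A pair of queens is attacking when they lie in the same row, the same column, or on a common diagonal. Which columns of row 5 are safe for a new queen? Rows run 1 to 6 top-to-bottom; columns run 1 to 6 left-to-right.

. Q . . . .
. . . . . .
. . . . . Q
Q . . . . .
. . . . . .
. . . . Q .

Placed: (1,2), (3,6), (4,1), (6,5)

(1,2) attacks row 5 at column 2 and diagonals 6.
(3,6) attacks row 5 at column 6 and diagonals 4.
(4,1) attacks row 5 at column 1 and diagonals 2.
(6,5) attacks row 5 at column 5 and diagonals 4, 6.
Attacked columns: {1, 2, 4, 5, 6}. Safe: {3}.

columns 3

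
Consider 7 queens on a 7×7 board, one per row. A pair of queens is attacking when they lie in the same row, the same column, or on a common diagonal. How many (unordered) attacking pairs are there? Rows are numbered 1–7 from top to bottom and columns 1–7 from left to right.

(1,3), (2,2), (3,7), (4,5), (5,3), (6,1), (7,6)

2

Same column: (1,3)–(5,3) (column 3).
Same diagonal: (1,3)–(2,2) (|1−2| = |3−2| = 1).
Total attacking pairs: 2.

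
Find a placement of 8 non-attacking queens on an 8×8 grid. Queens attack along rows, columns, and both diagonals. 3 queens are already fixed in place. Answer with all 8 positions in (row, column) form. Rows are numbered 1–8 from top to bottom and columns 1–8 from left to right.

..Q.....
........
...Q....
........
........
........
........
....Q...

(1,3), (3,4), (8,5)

Row 2: attacked by (1,3)→{2,3,4}; (3,4)→{3,4,5}; (8,5)→{5}. Safe: 1, 6, 7, 8. Place at column 8.
Row 4: attacked by (1,3)→{3,6}; (2,8)→{6,8}; (3,4)→{3,4,5}; (8,5)→{1,5}. Safe: 2, 7. Place at column 7.
Row 5: attacked by (1,3)→{3,7}; (2,8)→{5,8}; (3,4)→{2,4,6}; (4,7)→{6,7,8}; (8,5)→{2,5,8}. Safe: 1. Place at column 1.
Row 6: attacked by (1,3)→{3,8}; (2,8)→{4,8}; (3,4)→{1,4,7}; (4,7)→{5,7}; (5,1)→{1,2}; (8,5)→{3,5,7}. Safe: 6. Place at column 6.
Row 7: attacked by (1,3)→{3}; (2,8)→{3,8}; (3,4)→{4,8}; (4,7)→{4,7}; (5,1)→{1,3}; (6,6)→{5,6,7}; (8,5)→{4,5,6}. Safe: 2. Place at column 2.
Columns [3, 8, 4, 7, 1, 6, 2, 5], r−c [-2, -6, -1, -3, 4, 0, 5, 3], r+c [4, 10, 7, 11, 6, 12, 9, 13] are all distinct, so no two queens attack.

(1,3) (2,8) (3,4) (4,7) (5,1) (6,6) (7,2) (8,5)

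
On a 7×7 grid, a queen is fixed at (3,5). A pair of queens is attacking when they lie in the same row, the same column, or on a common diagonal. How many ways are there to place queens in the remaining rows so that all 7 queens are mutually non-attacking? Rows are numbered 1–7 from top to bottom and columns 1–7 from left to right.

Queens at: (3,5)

6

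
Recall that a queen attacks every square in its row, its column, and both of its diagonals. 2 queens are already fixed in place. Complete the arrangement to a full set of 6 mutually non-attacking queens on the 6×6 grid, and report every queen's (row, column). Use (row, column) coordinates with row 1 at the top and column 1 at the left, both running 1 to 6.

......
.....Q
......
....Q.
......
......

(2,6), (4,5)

(1,3) (2,6) (3,2) (4,5) (5,1) (6,4)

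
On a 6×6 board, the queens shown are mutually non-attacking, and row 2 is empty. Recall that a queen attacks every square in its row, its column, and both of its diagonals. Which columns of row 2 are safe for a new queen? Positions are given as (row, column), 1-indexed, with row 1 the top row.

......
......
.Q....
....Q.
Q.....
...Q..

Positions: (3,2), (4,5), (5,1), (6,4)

columns 6

(3,2) attacks row 2 at column 2 and diagonals 1, 3.
(4,5) attacks row 2 at column 5 and diagonals 3.
(5,1) attacks row 2 at column 1 and diagonals 4.
(6,4) attacks row 2 at column 4.
Attacked columns: {1, 2, 3, 4, 5}. Safe: {6}.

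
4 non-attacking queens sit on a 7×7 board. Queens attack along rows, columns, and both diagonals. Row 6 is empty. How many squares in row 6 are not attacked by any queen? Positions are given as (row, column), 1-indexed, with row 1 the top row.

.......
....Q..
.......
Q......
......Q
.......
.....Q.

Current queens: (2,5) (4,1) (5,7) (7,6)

2

(2,5) attacks row 6 at column 5 and diagonals 1.
(4,1) attacks row 6 at column 1 and diagonals 3.
(5,7) attacks row 6 at column 7 and diagonals 6.
(7,6) attacks row 6 at column 6 and diagonals 5, 7.
Attacked columns: {1, 3, 5, 6, 7}. Safe: {2, 4}.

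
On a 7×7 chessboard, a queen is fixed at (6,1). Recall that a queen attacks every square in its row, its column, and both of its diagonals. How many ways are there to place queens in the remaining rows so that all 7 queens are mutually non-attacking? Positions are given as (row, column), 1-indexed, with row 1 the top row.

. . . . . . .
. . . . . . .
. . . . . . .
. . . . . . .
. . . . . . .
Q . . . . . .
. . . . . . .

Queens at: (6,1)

7

Branch on row 1: col 2 → 1; col 3 → 1; col 4 → 2; col 5 → 2; col 7 → 1.
Sum: 1 + 1 + 2 + 2 + 1 = 7.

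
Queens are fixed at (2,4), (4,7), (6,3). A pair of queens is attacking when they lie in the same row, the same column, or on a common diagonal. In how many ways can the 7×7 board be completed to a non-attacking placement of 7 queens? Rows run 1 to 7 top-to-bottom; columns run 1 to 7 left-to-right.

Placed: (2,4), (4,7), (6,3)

Branch on row 1: col 1 → 0; col 2 → 1; col 6 → 1.
Sum: 0 + 1 + 1 = 2.

2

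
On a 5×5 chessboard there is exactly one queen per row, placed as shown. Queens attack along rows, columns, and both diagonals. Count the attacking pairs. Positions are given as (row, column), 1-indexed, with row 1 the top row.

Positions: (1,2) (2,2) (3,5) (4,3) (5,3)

Same column: (1,2)–(2,2) (column 2); (4,3)–(5,3) (column 3).
Same diagonal: (3,5)–(5,3) (|3−5| = |5−3| = 2).
Total attacking pairs: 3.

3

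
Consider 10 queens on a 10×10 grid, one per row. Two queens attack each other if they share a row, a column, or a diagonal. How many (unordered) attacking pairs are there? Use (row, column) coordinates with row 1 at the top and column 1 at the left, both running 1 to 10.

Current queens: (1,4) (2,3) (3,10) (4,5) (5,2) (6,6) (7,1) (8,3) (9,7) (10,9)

Same column: (2,3)–(8,3) (column 3).
Same diagonal: (1,4)–(2,3) (|1−2| = |4−3| = 1); (2,3)–(4,5) (|2−4| = |3−5| = 2).
Total attacking pairs: 3.

3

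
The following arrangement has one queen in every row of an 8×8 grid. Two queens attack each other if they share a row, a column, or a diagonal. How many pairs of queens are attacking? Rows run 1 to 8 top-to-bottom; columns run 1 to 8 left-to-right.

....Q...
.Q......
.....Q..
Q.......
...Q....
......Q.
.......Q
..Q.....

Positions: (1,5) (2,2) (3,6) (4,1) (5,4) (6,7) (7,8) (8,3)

Same diagonal: (3,6)–(5,4) (|3−5| = |6−4| = 2); (6,7)–(7,8) (|6−7| = |7−8| = 1).
Total attacking pairs: 2.

2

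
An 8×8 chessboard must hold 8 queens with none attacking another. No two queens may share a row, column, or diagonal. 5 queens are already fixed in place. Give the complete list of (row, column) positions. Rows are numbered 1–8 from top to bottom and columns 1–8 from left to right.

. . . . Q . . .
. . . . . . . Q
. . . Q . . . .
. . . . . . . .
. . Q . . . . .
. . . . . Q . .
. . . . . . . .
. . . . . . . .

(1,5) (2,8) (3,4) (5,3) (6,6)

(1,5) (2,8) (3,4) (4,1) (5,3) (6,6) (7,2) (8,7)

Row 4: attacked by (1,5)→{2,5,8}; (2,8)→{6,8}; (3,4)→{3,4,5}; (5,3)→{2,3,4}; (6,6)→{4,6,8}. Safe: 1, 7. Place at column 1.
Row 7: attacked by (1,5)→{5}; (2,8)→{3,8}; (3,4)→{4,8}; (4,1)→{1,4}; (5,3)→{1,3,5}; (6,6)→{5,6,7}. Safe: 2. Place at column 2.
Row 8: attacked by (1,5)→{5}; (2,8)→{2,8}; (3,4)→{4}; (4,1)→{1,5}; (5,3)→{3,6}; (6,6)→{4,6,8}; (7,2)→{1,2,3}. Safe: 7. Place at column 7.
Columns [5, 8, 4, 1, 3, 6, 2, 7], r−c [-4, -6, -1, 3, 2, 0, 5, 1], r+c [6, 10, 7, 5, 8, 12, 9, 15] are all distinct, so no two queens attack.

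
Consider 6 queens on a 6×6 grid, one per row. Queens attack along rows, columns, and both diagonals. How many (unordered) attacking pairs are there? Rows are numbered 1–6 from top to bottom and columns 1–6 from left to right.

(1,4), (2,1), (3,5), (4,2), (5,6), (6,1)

1

Same column: (2,1)–(6,1) (column 1).
Total attacking pairs: 1.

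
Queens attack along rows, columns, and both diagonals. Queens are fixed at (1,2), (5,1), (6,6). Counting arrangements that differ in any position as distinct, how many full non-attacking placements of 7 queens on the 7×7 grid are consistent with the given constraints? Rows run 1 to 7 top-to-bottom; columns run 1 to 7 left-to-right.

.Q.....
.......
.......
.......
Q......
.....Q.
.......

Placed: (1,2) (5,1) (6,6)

Branch on row 2: col 5 → 0; col 7 → 1.
Sum: 0 + 1 = 1.

1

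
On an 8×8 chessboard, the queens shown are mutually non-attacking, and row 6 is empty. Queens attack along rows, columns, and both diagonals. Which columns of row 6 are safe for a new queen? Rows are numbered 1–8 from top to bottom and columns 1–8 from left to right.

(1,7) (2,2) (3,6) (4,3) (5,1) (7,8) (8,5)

(1,7) attacks row 6 at column 7 and diagonals 2.
(2,2) attacks row 6 at column 2 and diagonals 6.
(3,6) attacks row 6 at column 6 and diagonals 3.
(4,3) attacks row 6 at column 3 and diagonals 1, 5.
(5,1) attacks row 6 at column 1 and diagonals 2.
(7,8) attacks row 6 at column 8 and diagonals 7.
(8,5) attacks row 6 at column 5 and diagonals 3, 7.
Attacked columns: {1, 2, 3, 5, 6, 7, 8}. Safe: {4}.

columns 4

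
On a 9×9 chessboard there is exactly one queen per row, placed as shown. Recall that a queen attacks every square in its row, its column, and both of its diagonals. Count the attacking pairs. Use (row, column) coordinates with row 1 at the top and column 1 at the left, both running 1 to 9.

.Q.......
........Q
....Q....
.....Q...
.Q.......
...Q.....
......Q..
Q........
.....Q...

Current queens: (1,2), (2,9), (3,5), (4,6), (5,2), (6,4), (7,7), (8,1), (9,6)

Same column: (1,2)–(5,2) (column 2); (4,6)–(9,6) (column 6).
Same diagonal: (3,5)–(4,6) (|3−4| = |5−6| = 1); (4,6)–(6,4) (|4−6| = |6−4| = 2); (5,2)–(9,6) (|5−9| = |2−6| = 4).
Total attacking pairs: 5.

5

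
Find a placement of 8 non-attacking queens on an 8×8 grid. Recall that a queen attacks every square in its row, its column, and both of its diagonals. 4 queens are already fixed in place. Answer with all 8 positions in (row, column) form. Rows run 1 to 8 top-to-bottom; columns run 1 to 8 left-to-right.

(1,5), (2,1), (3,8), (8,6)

Row 4: attacked by (1,5)→{2,5,8}; (2,1)→{1,3}; (3,8)→{7,8}; (8,6)→{2,6}. Safe: 4. Place at column 4.
Row 5: attacked by (1,5)→{1,5}; (2,1)→{1,4}; (3,8)→{6,8}; (4,4)→{3,4,5}; (8,6)→{3,6}. Safe: 2, 7. Place at column 2.
Row 6: attacked by (1,5)→{5}; (2,1)→{1,5}; (3,8)→{5,8}; (4,4)→{2,4,6}; (5,2)→{1,2,3}; (8,6)→{4,6,8}. Safe: 7. Place at column 7.
Row 7: attacked by (1,5)→{5}; (2,1)→{1,6}; (3,8)→{4,8}; (4,4)→{1,4,7}; (5,2)→{2,4}; (6,7)→{6,7,8}; (8,6)→{5,6,7}. Safe: 3. Place at column 3.
Columns [5, 1, 8, 4, 2, 7, 3, 6], r−c [-4, 1, -5, 0, 3, -1, 4, 2], r+c [6, 3, 11, 8, 7, 13, 10, 14] are all distinct, so no two queens attack.

(1,5) (2,1) (3,8) (4,4) (5,2) (6,7) (7,3) (8,6)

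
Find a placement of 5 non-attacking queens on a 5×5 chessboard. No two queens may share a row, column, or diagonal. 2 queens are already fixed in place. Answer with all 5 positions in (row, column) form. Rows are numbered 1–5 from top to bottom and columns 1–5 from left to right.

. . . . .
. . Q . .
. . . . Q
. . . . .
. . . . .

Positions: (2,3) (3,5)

(1,1) (2,3) (3,5) (4,2) (5,4)

Row 1: attacked by (2,3)→{2,3,4}; (3,5)→{3,5}. Safe: 1. Place at column 1.
Row 4: attacked by (1,1)→{1,4}; (2,3)→{1,3,5}; (3,5)→{4,5}. Safe: 2. Place at column 2.
Row 5: attacked by (1,1)→{1,5}; (2,3)→{3}; (3,5)→{3,5}; (4,2)→{1,2,3}. Safe: 4. Place at column 4.
Columns [1, 3, 5, 2, 4], r−c [0, -1, -2, 2, 1], r+c [2, 5, 8, 6, 9] are all distinct, so no two queens attack.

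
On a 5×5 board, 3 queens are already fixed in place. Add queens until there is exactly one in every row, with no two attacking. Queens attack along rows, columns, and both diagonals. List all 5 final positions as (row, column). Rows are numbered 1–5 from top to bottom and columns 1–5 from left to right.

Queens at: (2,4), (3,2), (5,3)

Row 1: attacked by (2,4)→{3,4,5}; (3,2)→{2,4}; (5,3)→{3}. Safe: 1. Place at column 1.
Row 4: attacked by (1,1)→{1,4}; (2,4)→{2,4}; (3,2)→{1,2,3}; (5,3)→{2,3,4}. Safe: 5. Place at column 5.
Columns [1, 4, 2, 5, 3], r−c [0, -2, 1, -1, 2], r+c [2, 6, 5, 9, 8] are all distinct, so no two queens attack.

(1,1) (2,4) (3,2) (4,5) (5,3)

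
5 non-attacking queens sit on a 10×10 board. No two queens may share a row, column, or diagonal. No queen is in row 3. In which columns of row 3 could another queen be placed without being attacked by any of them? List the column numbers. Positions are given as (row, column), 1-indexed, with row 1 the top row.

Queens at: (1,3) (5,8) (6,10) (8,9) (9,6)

columns 2

(1,3) attacks row 3 at column 3 and diagonals 1, 5.
(5,8) attacks row 3 at column 8 and diagonals 6, 10.
(6,10) attacks row 3 at column 10 and diagonals 7.
(8,9) attacks row 3 at column 9 and diagonals 4.
(9,6) attacks row 3 at column 6.
Attacked columns: {1, 3, 4, 5, 6, 7, 8, 9, 10}. Safe: {2}.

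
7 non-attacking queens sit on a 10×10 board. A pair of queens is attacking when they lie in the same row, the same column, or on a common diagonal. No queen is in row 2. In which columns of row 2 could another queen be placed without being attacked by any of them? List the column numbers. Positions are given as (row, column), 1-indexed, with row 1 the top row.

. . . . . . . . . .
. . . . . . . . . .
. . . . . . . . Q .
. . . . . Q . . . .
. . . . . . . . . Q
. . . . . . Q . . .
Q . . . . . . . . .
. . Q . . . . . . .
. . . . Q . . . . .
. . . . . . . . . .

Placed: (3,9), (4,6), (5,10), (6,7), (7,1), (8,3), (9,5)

(3,9) attacks row 2 at column 9 and diagonals 8, 10.
(4,6) attacks row 2 at column 6 and diagonals 4, 8.
(5,10) attacks row 2 at column 10 and diagonals 7.
(6,7) attacks row 2 at column 7 and diagonals 3.
(7,1) attacks row 2 at column 1 and diagonals 6.
(8,3) attacks row 2 at column 3 and diagonals 9.
(9,5) attacks row 2 at column 5.
Attacked columns: {1, 3, 4, 5, 6, 7, 8, 9, 10}. Safe: {2}.

columns 2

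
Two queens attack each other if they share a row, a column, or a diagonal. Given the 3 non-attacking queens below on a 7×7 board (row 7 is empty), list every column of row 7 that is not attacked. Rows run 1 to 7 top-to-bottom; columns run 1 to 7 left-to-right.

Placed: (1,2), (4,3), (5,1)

columns 4, 5, 7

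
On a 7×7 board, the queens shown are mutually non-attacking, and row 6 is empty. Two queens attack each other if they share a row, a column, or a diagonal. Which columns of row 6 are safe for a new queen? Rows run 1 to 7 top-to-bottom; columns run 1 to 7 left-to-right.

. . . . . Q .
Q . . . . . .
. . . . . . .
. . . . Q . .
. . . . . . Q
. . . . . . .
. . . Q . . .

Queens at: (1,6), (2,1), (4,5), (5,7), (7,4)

columns 2

(1,6) attacks row 6 at column 6 and diagonals 1.
(2,1) attacks row 6 at column 1 and diagonals 5.
(4,5) attacks row 6 at column 5 and diagonals 3, 7.
(5,7) attacks row 6 at column 7 and diagonals 6.
(7,4) attacks row 6 at column 4 and diagonals 3, 5.
Attacked columns: {1, 3, 4, 5, 6, 7}. Safe: {2}.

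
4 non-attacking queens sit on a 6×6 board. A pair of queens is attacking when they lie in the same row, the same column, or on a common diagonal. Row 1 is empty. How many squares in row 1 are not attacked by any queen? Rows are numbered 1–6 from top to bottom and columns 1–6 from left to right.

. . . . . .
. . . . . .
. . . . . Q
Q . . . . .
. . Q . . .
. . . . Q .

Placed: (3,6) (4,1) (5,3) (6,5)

1

(3,6) attacks row 1 at column 6 and diagonals 4.
(4,1) attacks row 1 at column 1 and diagonals 4.
(5,3) attacks row 1 at column 3.
(6,5) attacks row 1 at column 5.
Attacked columns: {1, 3, 4, 5, 6}. Safe: {2}.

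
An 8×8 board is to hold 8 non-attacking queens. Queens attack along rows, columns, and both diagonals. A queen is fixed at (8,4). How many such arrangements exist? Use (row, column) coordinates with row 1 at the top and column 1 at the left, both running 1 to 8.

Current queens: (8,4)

18

Branch on row 1: col 1 → 1; col 2 → 3; col 3 → 3; col 5 → 3; col 6 → 4; col 7 → 3; col 8 → 1.
Sum: 1 + 3 + 3 + 3 + 4 + 3 + 1 = 18.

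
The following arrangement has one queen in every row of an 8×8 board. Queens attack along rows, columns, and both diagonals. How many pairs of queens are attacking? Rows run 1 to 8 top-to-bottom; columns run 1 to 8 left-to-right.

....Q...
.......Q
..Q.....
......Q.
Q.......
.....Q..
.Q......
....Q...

Same column: (1,5)–(8,5) (column 5).
Same diagonal: (1,5)–(3,3) (|1−3| = |5−3| = 2); (1,5)–(5,1) (|1−5| = |5−1| = 4); (3,3)–(5,1) (|3−5| = |3−1| = 2); (3,3)–(6,6) (|3−6| = |3−6| = 3).
Total attacking pairs: 5.

5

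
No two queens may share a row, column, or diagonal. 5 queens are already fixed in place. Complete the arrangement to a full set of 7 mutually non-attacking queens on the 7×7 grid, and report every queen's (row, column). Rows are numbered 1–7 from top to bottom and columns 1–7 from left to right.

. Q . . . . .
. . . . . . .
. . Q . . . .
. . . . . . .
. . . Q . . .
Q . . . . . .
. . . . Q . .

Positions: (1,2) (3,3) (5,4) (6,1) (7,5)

Row 2: attacked by (1,2)→{1,2,3}; (3,3)→{2,3,4}; (5,4)→{1,4,7}; (6,1)→{1,5}; (7,5)→{5}. Safe: 6. Place at column 6.
Row 4: attacked by (1,2)→{2,5}; (2,6)→{4,6}; (3,3)→{2,3,4}; (5,4)→{3,4,5}; (6,1)→{1,3}; (7,5)→{2,5}. Safe: 7. Place at column 7.
Columns [2, 6, 3, 7, 4, 1, 5], r−c [-1, -4, 0, -3, 1, 5, 2], r+c [3, 8, 6, 11, 9, 7, 12] are all distinct, so no two queens attack.

(1,2) (2,6) (3,3) (4,7) (5,4) (6,1) (7,5)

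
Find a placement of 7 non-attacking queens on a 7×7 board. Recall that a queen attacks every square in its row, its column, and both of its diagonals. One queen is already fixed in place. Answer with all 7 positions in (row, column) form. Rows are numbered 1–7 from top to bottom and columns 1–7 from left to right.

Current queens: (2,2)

(1,7) (2,2) (3,4) (4,6) (5,1) (6,3) (7,5)

Row 1: attacked by (2,2)→{1,2,3}. Safe: 4, 5, 6, 7. Place at column 7.
Row 3: attacked by (1,7)→{5,7}; (2,2)→{1,2,3}. Safe: 4, 6. Place at column 4.
Row 4: attacked by (1,7)→{4,7}; (2,2)→{2,4}; (3,4)→{3,4,5}. Safe: 1, 6. Place at column 6.
Row 5: attacked by (1,7)→{3,7}; (2,2)→{2,5}; (3,4)→{2,4,6}; (4,6)→{5,6,7}. Safe: 1. Place at column 1.
Row 6: attacked by (1,7)→{2,7}; (2,2)→{2,6}; (3,4)→{1,4,7}; (4,6)→{4,6}; (5,1)→{1,2}. Safe: 3, 5. Place at column 3.
Row 7: attacked by (1,7)→{1,7}; (2,2)→{2,7}; (3,4)→{4}; (4,6)→{3,6}; (5,1)→{1,3}; (6,3)→{2,3,4}. Safe: 5. Place at column 5.
Columns [7, 2, 4, 6, 1, 3, 5], r−c [-6, 0, -1, -2, 4, 3, 2], r+c [8, 4, 7, 10, 6, 9, 12] are all distinct, so no two queens attack.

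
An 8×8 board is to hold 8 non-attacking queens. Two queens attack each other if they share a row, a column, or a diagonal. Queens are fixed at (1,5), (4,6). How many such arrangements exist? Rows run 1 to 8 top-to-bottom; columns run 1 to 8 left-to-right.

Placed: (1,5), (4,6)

6

Branch on row 2: col 1 → 2; col 2 → 1; col 3 → 1; col 7 → 2.
Sum: 2 + 1 + 1 + 2 = 6.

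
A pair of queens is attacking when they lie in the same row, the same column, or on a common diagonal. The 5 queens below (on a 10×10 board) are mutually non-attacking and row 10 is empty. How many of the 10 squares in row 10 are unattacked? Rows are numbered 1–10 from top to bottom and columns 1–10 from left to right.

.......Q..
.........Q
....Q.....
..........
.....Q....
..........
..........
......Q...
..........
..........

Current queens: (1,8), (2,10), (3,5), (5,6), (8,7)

2

(1,8) attacks row 10 at column 8.
(2,10) attacks row 10 at column 10 and diagonals 2.
(3,5) attacks row 10 at column 5.
(5,6) attacks row 10 at column 6 and diagonals 1.
(8,7) attacks row 10 at column 7 and diagonals 5, 9.
Attacked columns: {1, 2, 5, 6, 7, 8, 9, 10}. Safe: {3, 4}.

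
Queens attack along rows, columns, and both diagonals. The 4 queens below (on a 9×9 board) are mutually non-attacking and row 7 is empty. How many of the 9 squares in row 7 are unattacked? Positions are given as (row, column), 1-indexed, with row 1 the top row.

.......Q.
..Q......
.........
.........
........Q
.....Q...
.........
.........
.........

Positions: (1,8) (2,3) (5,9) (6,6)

(1,8) attacks row 7 at column 8 and diagonals 2.
(2,3) attacks row 7 at column 3 and diagonals 8.
(5,9) attacks row 7 at column 9 and diagonals 7.
(6,6) attacks row 7 at column 6 and diagonals 5, 7.
Attacked columns: {2, 3, 5, 6, 7, 8, 9}. Safe: {1, 4}.

2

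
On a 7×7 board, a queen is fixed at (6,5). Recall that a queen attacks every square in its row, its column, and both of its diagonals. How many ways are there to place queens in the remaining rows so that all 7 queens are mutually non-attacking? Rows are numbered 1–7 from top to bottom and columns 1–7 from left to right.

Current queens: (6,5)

6

Branch on row 1: col 1 → 1; col 2 → 1; col 3 → 0; col 4 → 1; col 6 → 3; col 7 → 0.
Sum: 1 + 1 + 0 + 1 + 3 + 0 = 6.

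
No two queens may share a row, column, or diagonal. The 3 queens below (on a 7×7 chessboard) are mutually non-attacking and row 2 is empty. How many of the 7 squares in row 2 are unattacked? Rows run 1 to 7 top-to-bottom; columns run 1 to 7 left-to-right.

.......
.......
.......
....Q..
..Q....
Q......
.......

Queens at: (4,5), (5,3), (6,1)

(4,5) attacks row 2 at column 5 and diagonals 3, 7.
(5,3) attacks row 2 at column 3 and diagonals 6.
(6,1) attacks row 2 at column 1 and diagonals 5.
Attacked columns: {1, 3, 5, 6, 7}. Safe: {2, 4}.

2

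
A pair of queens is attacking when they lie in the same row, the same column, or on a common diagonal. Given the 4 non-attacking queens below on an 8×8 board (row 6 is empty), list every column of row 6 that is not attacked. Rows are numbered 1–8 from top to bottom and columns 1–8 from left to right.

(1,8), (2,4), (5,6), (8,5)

columns 1, 2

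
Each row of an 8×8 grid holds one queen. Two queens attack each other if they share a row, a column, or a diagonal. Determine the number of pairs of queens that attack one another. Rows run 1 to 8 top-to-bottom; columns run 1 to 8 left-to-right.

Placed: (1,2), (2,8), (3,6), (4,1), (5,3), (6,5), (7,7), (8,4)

All columns are distinct and no two queens satisfy |Δrow| = |Δcol|, so no pair attacks.

0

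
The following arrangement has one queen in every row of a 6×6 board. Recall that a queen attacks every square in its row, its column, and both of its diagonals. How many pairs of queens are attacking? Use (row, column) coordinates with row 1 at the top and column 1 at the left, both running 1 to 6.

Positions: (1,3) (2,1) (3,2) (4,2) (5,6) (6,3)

Same column: (1,3)–(6,3) (column 3); (3,2)–(4,2) (column 2).
Same diagonal: (2,1)–(3,2) (|2−3| = |1−2| = 1).
Total attacking pairs: 3.

3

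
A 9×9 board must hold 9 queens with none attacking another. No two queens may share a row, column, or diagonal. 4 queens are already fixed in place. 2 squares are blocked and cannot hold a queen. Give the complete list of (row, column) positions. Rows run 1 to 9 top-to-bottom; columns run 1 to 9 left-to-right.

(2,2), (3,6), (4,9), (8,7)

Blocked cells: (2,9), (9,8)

(1,5) (2,2) (3,6) (4,9) (5,3) (6,8) (7,4) (8,7) (9,1)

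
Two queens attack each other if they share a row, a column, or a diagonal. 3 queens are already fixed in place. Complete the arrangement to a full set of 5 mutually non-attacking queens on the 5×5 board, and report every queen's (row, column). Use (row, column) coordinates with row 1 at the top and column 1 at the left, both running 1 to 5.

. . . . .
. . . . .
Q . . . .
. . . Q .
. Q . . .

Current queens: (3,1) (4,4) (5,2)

Row 1: attacked by (3,1)→{1,3}; (4,4)→{1,4}; (5,2)→{2}. Safe: 5. Place at column 5.
Row 2: attacked by (1,5)→{4,5}; (3,1)→{1,2}; (4,4)→{2,4}; (5,2)→{2,5}. Safe: 3. Place at column 3.
Columns [5, 3, 1, 4, 2], r−c [-4, -1, 2, 0, 3], r+c [6, 5, 4, 8, 7] are all distinct, so no two queens attack.

(1,5) (2,3) (3,1) (4,4) (5,2)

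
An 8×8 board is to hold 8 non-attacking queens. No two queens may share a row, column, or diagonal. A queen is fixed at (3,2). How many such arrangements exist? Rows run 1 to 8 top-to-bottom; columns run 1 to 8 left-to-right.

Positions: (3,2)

14

Branch on row 1: col 1 → 0; col 3 → 7; col 5 → 3; col 6 → 2; col 7 → 2; col 8 → 0.
Sum: 0 + 7 + 3 + 2 + 2 + 0 = 14.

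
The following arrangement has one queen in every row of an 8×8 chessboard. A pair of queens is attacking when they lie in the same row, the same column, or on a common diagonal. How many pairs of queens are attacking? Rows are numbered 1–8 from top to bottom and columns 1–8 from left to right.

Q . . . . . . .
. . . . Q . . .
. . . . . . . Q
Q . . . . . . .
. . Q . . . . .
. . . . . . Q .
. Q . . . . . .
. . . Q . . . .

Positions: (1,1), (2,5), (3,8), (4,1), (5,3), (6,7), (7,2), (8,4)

Same column: (1,1)–(4,1) (column 1).
Total attacking pairs: 1.

1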